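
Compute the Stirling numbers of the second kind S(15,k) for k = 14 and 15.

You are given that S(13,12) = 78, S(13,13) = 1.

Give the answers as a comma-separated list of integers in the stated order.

[14] T[14,13]:13*1+78=91 · T[14,14]:14*0+1=1
[15] T[15,14]:14*1+91=105 · T[15,15]:15*0+1=1
Read S(15,14) = 105, S(15,15) = 1.

105, 1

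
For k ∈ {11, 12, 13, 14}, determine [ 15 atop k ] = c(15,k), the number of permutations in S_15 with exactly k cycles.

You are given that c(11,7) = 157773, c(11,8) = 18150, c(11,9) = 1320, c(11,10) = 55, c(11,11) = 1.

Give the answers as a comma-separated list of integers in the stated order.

@12  (12,8):18150·11+157773→357423, (12,9):1320·11+18150→32670, (12,10):55·11+1320→1925, (12,11):1·11+55→66, (12,12):0·11+1→1
@13  (13,9):32670·12+357423→749463, (13,10):1925·12+32670→55770, (13,11):66·12+1925→2717, (13,12):1·12+66→78, (13,13):0·12+1→1
@14  (14,10):55770·13+749463→1474473, (14,11):2717·13+55770→91091, (14,12):78·13+2717→3731, (14,13):1·13+78→91, (14,14):0·13+1→1
@15  (15,11):91091·14+1474473→2749747, (15,12):3731·14+91091→143325, (15,13):91·14+3731→5005, (15,14):1·14+91→105
Read c(15,11) = 2749747, c(15,12) = 143325, c(15,13) = 5005, c(15,14) = 105.

2749747, 143325, 5005, 105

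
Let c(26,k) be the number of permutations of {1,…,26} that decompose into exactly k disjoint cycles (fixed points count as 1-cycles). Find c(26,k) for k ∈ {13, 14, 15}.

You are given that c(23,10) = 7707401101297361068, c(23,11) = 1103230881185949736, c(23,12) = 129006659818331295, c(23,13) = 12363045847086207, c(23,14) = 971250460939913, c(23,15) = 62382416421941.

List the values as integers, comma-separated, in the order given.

r24: T_24,11=23×1103230881185949736+7707401101297361068=33081711368574204996; T_24,12=23×129006659818331295+1103230881185949736=4070384057007569521; T_24,13=23×12363045847086207+129006659818331295=413356714301314056; T_24,14=23×971250460939913+12363045847086207=34701806448704206; T_24,15=23×62382416421941+971250460939913=2406046038644556
r25: T_25,12=24×4070384057007569521+33081711368574204996=130770928736755873500; T_25,13=24×413356714301314056+4070384057007569521=13990945200239106865; T_25,14=24×34701806448704206+413356714301314056=1246200069070215000; T_25,15=24×2406046038644556+34701806448704206=92446911376173550
r26: T_26,13=25×13990945200239106865+130770928736755873500=480544558742733545125; T_26,14=25×1246200069070215000+13990945200239106865=45145946926994481865; T_26,15=25×92446911376173550+1246200069070215000=3557372853474553750
Read c(26,13) = 480544558742733545125, c(26,14) = 45145946926994481865, c(26,15) = 3557372853474553750.

480544558742733545125, 45145946926994481865, 3557372853474553750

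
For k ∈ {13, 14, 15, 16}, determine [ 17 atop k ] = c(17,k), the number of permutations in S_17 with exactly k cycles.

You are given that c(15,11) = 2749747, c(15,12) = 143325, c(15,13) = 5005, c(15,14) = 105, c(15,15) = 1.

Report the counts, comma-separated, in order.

r16: T_16,12=15×143325+2749747=4899622; T_16,13=15×5005+143325=218400; T_16,14=15×105+5005=6580; T_16,15=15×1+105=120; T_16,16=15×0+1=1
r17: T_17,13=16×218400+4899622=8394022; T_17,14=16×6580+218400=323680; T_17,15=16×120+6580=8500; T_17,16=16×1+120=136
Read c(17,13) = 8394022, c(17,14) = 323680, c(17,15) = 8500, c(17,16) = 136.

8394022, 323680, 8500, 136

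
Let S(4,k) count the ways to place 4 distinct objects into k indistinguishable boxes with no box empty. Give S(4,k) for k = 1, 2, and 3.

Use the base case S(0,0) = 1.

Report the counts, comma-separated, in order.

1, 7, 6

r1: T_1,1=1×0+1=1
r2: T_2,1=1×1+0=1; T_2,2=2×0+1=1
r3: T_3,1=1×1+0=1; T_3,2=2×1+1=3; T_3,3=3×0+1=1
r4: T_4,1=1×1+0=1; T_4,2=2×3+1=7; T_4,3=3×1+3=6
Read S(4,1) = 1, S(4,2) = 7, S(4,3) = 6.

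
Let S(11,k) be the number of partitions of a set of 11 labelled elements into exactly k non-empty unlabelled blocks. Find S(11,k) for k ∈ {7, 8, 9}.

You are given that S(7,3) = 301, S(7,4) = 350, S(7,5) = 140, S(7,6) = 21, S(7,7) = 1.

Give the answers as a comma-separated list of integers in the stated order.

@8  (8,4):350·4+301→1701, (8,5):140·5+350→1050, (8,6):21·6+140→266, (8,7):1·7+21→28, (8,8):0·8+1→1
@9  (9,5):1050·5+1701→6951, (9,6):266·6+1050→2646, (9,7):28·7+266→462, (9,8):1·8+28→36, (9,9):0·9+1→1
@10  (10,6):2646·6+6951→22827, (10,7):462·7+2646→5880, (10,8):36·8+462→750, (10,9):1·9+36→45
@11  (11,7):5880·7+22827→63987, (11,8):750·8+5880→11880, (11,9):45·9+750→1155
Read S(11,7) = 63987, S(11,8) = 11880, S(11,9) = 1155.

63987, 11880, 1155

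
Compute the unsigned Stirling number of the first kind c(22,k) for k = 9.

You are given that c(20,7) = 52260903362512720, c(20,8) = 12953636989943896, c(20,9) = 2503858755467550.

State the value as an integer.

i=21: T(21,8)=52260903362512720+20·12953636989943896=311333643161390640 | T(21,9)=12953636989943896+20·2503858755467550=63030812099294896
i=22: T(22,9)=311333643161390640+21·63030812099294896=1634980697246583456
Read c(22,9) = 1634980697246583456.

1634980697246583456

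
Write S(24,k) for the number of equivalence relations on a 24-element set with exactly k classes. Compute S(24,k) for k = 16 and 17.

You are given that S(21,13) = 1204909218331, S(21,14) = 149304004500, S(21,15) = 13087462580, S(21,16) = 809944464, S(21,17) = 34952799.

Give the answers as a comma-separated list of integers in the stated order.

20677182465555, 1610949936915

i=22: T(22,14)=1204909218331+14·149304004500=3295165281331 | T(22,15)=149304004500+15·13087462580=345615943200 | T(22,16)=13087462580+16·809944464=26046574004 | T(22,17)=809944464+17·34952799=1404142047
i=23: T(23,15)=3295165281331+15·345615943200=8479404429331 | T(23,16)=345615943200+16·26046574004=762361127264 | T(23,17)=26046574004+17·1404142047=49916988803
i=24: T(24,16)=8479404429331+16·762361127264=20677182465555 | T(24,17)=762361127264+17·49916988803=1610949936915
Read S(24,16) = 20677182465555, S(24,17) = 1610949936915.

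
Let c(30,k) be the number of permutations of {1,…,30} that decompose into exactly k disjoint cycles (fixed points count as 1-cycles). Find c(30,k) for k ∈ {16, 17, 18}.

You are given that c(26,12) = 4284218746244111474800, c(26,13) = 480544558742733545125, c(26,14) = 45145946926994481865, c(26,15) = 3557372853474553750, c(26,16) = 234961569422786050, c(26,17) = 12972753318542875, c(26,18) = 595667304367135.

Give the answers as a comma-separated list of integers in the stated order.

r27: T_27,13=26×480544558742733545125+4284218746244111474800=16778377273555183648050; T_27,14=26×45145946926994481865+480544558742733545125=1654339178844590073615; T_27,15=26×3557372853474553750+45145946926994481865=137637641117332879365; T_27,16=26×234961569422786050+3557372853474553750=9666373658466991050; T_27,17=26×12972753318542875+234961569422786050=572253155704900800; T_27,18=26×595667304367135+12972753318542875=28460103232088385
r28: T_28,14=27×1654339178844590073615+16778377273555183648050=61445535102359115635655; T_28,15=27×137637641117332879365+1654339178844590073615=5370555489012577816470; T_28,16=27×9666373658466991050+137637641117332879365=398629729895941637715; T_28,17=27×572253155704900800+9666373658466991050=25117208862499312650; T_28,18=27×28460103232088385+572253155704900800=1340675942971287195
r29: T_29,15=28×5370555489012577816470+61445535102359115635655=211821088794711294496815; T_29,16=28×398629729895941637715+5370555489012577816470=16532187926098943672490; T_29,17=28×25117208862499312650+398629729895941637715=1101911578045922391915; T_29,18=28×1340675942971287195+25117208862499312650=62656135265695354110
r30: T_30,16=29×16532187926098943672490+211821088794711294496815=691254538651580660999025; T_30,17=29×1101911578045922391915+16532187926098943672490=48487623689430693038025; T_30,18=29×62656135265695354110+1101911578045922391915=2918939500751087661105
Read c(30,16) = 691254538651580660999025, c(30,17) = 48487623689430693038025, c(30,18) = 2918939500751087661105.

691254538651580660999025, 48487623689430693038025, 2918939500751087661105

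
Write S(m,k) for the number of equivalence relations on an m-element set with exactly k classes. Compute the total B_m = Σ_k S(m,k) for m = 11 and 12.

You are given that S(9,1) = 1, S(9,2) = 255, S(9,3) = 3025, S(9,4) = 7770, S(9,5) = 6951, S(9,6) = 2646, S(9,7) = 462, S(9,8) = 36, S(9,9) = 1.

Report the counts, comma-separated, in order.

i=10: T(10,1)=0+1·1=1 | T(10,2)=1+2·255=511 | T(10,3)=255+3·3025=9330 | T(10,4)=3025+4·7770=34105 | T(10,5)=7770+5·6951=42525 | T(10,6)=6951+6·2646=22827 | T(10,7)=2646+7·462=5880 | T(10,8)=462+8·36=750 | T(10,9)=36+9·1=45 | T(10,10)=1+10·0=1
i=11: T(11,1)=0+1·1=1 | T(11,2)=1+2·511=1023 | T(11,3)=511+3·9330=28501 | T(11,4)=9330+4·34105=145750 | T(11,5)=34105+5·42525=246730 | T(11,6)=42525+6·22827=179487 | T(11,7)=22827+7·5880=63987 | T(11,8)=5880+8·750=11880 | T(11,9)=750+9·45=1155 | T(11,10)=45+10·1=55 | T(11,11)=1+11·0=1
i=12: T(12,1)=0+1·1=1 | T(12,2)=1+2·1023=2047 | T(12,3)=1023+3·28501=86526 | T(12,4)=28501+4·145750=611501 | T(12,5)=145750+5·246730=1379400 | T(12,6)=246730+6·179487=1323652 | T(12,7)=179487+7·63987=627396 | T(12,8)=63987+8·11880=159027 | T(12,9)=11880+9·1155=22275 | T(12,10)=1155+10·55=1705 | T(12,11)=55+11·1=66 | T(12,12)=1+12·0=1
B_11 = ΣS(11,k) = 1+1023+28501+145750+246730+179487+63987+11880+1155+55+1 = 678570
B_12 = ΣS(12,k) = 1+2047+86526+611501+1379400+1323652+627396+159027+22275+1705+66+1 = 4213597

678570, 4213597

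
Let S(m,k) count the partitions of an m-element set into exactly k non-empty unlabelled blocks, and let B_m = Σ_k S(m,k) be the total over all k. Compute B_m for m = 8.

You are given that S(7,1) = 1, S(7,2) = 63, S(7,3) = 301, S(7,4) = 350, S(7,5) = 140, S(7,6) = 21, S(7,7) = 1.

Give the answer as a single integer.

@8  (8,1):1·1+0→1, (8,2):63·2+1→127, (8,3):301·3+63→966, (8,4):350·4+301→1701, (8,5):140·5+350→1050, (8,6):21·6+140→266, (8,7):1·7+21→28, (8,8):0·8+1→1
B_8 = ΣS(8,k) = 1+127+966+1701+1050+266+28+1 = 4140

4140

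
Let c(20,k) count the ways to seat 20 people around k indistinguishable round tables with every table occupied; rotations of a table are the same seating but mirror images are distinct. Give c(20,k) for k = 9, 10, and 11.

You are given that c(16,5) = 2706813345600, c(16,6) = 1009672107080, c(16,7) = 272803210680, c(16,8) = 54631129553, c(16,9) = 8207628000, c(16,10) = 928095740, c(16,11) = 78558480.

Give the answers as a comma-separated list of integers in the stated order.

2503858755467550, 381922055502195, 46280647751910

@17  (17,6):1009672107080·16+2706813345600→18861567058880, (17,7):272803210680·16+1009672107080→5374523477960, (17,8):54631129553·16+272803210680→1146901283528, (17,9):8207628000·16+54631129553→185953177553, (17,10):928095740·16+8207628000→23057159840, (17,11):78558480·16+928095740→2185031420
@18  (18,7):5374523477960·17+18861567058880→110228466184200, (18,8):1146901283528·17+5374523477960→24871845297936, (18,9):185953177553·17+1146901283528→4308105301929, (18,10):23057159840·17+185953177553→577924894833, (18,11):2185031420·17+23057159840→60202693980
@19  (19,8):24871845297936·18+110228466184200→557921681547048, (19,9):4308105301929·18+24871845297936→102417740732658, (19,10):577924894833·18+4308105301929→14710753408923, (19,11):60202693980·18+577924894833→1661573386473
@20  (20,9):102417740732658·19+557921681547048→2503858755467550, (20,10):14710753408923·19+102417740732658→381922055502195, (20,11):1661573386473·19+14710753408923→46280647751910
Read c(20,9) = 2503858755467550, c(20,10) = 381922055502195, c(20,11) = 46280647751910.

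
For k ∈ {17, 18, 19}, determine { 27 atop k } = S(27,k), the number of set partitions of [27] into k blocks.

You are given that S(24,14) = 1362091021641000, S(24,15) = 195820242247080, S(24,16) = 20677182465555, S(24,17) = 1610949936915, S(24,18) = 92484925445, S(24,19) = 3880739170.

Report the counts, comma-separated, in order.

35569317763922670, 3270191625210510, 229268487458010

i=25: T(25,15)=1362091021641000+15·195820242247080=4299394655347200 | T(25,16)=195820242247080+16·20677182465555=526655161695960 | T(25,17)=20677182465555+17·1610949936915=48063331393110 | T(25,18)=1610949936915+18·92484925445=3275678594925 | T(25,19)=92484925445+19·3880739170=166218969675
i=26: T(26,16)=4299394655347200+16·526655161695960=12725877242482560 | T(26,17)=526655161695960+17·48063331393110=1343731795378830 | T(26,18)=48063331393110+18·3275678594925=107025546101760 | T(26,19)=3275678594925+19·166218969675=6433839018750
i=27: T(27,17)=12725877242482560+17·1343731795378830=35569317763922670 | T(27,18)=1343731795378830+18·107025546101760=3270191625210510 | T(27,19)=107025546101760+19·6433839018750=229268487458010
Read S(27,17) = 35569317763922670, S(27,18) = 3270191625210510, S(27,19) = 229268487458010.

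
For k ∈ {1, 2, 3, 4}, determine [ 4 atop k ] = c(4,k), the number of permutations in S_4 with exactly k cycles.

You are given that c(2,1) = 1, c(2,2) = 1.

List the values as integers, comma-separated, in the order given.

@3  (3,1):1·2+0→2, (3,2):1·2+1→3, (3,3):0·2+1→1
@4  (4,1):2·3+0→6, (4,2):3·3+2→11, (4,3):1·3+3→6, (4,4):0·3+1→1
Read c(4,1) = 6, c(4,2) = 11, c(4,3) = 6, c(4,4) = 1.

6, 11, 6, 1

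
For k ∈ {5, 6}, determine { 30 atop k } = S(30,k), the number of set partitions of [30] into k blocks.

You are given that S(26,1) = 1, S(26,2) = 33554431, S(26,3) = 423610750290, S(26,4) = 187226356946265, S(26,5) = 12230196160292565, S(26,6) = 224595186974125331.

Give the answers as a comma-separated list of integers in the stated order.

7713000216608565075, 299310102746948685757

row 27: T[27][2]=2·33554431+1=67108863  T[27][3]=3·423610750290+33554431=1270865805301  T[27][4]=4·187226356946265+423610750290=749329038535350  T[27][5]=5·12230196160292565+187226356946265=61338207158409090  T[27][6]=6·224595186974125331+12230196160292565=1359801318005044551
row 28: T[28][3]=3·1270865805301+67108863=3812664524766  T[28][4]=4·749329038535350+1270865805301=2998587019946701  T[28][5]=5·61338207158409090+749329038535350=307440364830580800  T[28][6]=6·1359801318005044551+61338207158409090=8220146115188676396
row 29: T[29][4]=4·2998587019946701+3812664524766=11998160744311570  T[29][5]=5·307440364830580800+2998587019946701=1540200411172850701  T[29][6]=6·8220146115188676396+307440364830580800=49628317055962639176
row 30: T[30][5]=5·1540200411172850701+11998160744311570=7713000216608565075  T[30][6]=6·49628317055962639176+1540200411172850701=299310102746948685757
Read S(30,5) = 7713000216608565075, S(30,6) = 299310102746948685757.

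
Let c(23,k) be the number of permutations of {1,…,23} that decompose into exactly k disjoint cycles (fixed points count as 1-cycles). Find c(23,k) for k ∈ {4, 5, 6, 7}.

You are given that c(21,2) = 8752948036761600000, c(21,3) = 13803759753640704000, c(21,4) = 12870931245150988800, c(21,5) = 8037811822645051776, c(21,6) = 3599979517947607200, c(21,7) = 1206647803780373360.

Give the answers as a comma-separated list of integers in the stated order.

row 22: T[22][3]=21·13803759753640704000+8752948036761600000=298631902863216384000  T[22][4]=21·12870931245150988800+13803759753640704000=284093315901811468800  T[22][5]=21·8037811822645051776+12870931245150988800=181664979520697076096  T[22][6]=21·3599979517947607200+8037811822645051776=83637381699544802976  T[22][7]=21·1206647803780373360+3599979517947607200=28939583397335447760
row 23: T[23][4]=22·284093315901811468800+298631902863216384000=6548684852703068697600  T[23][5]=22·181664979520697076096+284093315901811468800=4280722865357147142912  T[23][6]=22·83637381699544802976+181664979520697076096=2021687376910682741568  T[23][7]=22·28939583397335447760+83637381699544802976=720308216440924653696
Read c(23,4) = 6548684852703068697600, c(23,5) = 4280722865357147142912, c(23,6) = 2021687376910682741568, c(23,7) = 720308216440924653696.

6548684852703068697600, 4280722865357147142912, 2021687376910682741568, 720308216440924653696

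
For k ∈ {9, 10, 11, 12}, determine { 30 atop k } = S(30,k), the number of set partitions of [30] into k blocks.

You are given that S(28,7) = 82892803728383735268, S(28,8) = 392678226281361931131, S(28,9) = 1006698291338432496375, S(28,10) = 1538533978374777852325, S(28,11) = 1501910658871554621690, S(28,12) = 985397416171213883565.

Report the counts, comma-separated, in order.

88300984248924568770870, 173373343599189364594756, 215047101560666876619690, 177979707061075333384555

[29] T[29,8]:8*392678226281361931131+82892803728383735268=3224318613979279184316 · T[29,9]:9*1006698291338432496375+392678226281361931131=9452962848327254398506 · T[29,10]:10*1538533978374777852325+1006698291338432496375=16392038075086211019625 · T[29,11]:11*1501910658871554621690+1538533978374777852325=18059551225961878690915 · T[29,12]:12*985397416171213883565+1501910658871554621690=13326679652926121224470
[30] T[30,9]:9*9452962848327254398506+3224318613979279184316=88300984248924568770870 · T[30,10]:10*16392038075086211019625+9452962848327254398506=173373343599189364594756 · T[30,11]:11*18059551225961878690915+16392038075086211019625=215047101560666876619690 · T[30,12]:12*13326679652926121224470+18059551225961878690915=177979707061075333384555
Read S(30,9) = 88300984248924568770870, S(30,10) = 173373343599189364594756, S(30,11) = 215047101560666876619690, S(30,12) = 177979707061075333384555.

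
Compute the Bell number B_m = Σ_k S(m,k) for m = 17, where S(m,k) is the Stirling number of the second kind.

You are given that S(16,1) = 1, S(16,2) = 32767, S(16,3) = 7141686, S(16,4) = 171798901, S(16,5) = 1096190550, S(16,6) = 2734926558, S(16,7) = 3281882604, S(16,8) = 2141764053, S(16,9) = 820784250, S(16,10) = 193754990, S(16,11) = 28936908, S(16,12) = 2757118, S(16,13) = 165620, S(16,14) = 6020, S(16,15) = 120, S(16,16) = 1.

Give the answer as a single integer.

r17: T_17,1=1×1+0=1; T_17,2=2×32767+1=65535; T_17,3=3×7141686+32767=21457825; T_17,4=4×171798901+7141686=694337290; T_17,5=5×1096190550+171798901=5652751651; T_17,6=6×2734926558+1096190550=17505749898; T_17,7=7×3281882604+2734926558=25708104786; T_17,8=8×2141764053+3281882604=20415995028; T_17,9=9×820784250+2141764053=9528822303; T_17,10=10×193754990+820784250=2758334150; T_17,11=11×28936908+193754990=512060978; T_17,12=12×2757118+28936908=62022324; T_17,13=13×165620+2757118=4910178; T_17,14=14×6020+165620=249900; T_17,15=15×120+6020=7820; T_17,16=16×1+120=136; T_17,17=17×0+1=1
B_17 = ΣS(17,k) = 1+65535+21457825+694337290+5652751651+17505749898+25708104786+20415995028+9528822303+2758334150+512060978+62022324+4910178+249900+7820+136+1 = 82864869804

82864869804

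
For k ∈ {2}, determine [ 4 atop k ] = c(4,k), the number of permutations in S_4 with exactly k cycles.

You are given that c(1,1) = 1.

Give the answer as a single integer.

[2] T[2,1]:1*1+0=1 · T[2,2]:1*0+1=1
[3] T[3,1]:2*1+0=2 · T[3,2]:2*1+1=3
[4] T[4,2]:3*3+2=11
Read c(4,2) = 11.

11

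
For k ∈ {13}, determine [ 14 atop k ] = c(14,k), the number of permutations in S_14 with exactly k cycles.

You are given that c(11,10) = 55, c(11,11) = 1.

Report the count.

91

@12  (12,11):1·11+55→66, (12,12):0·11+1→1
@13  (13,12):1·12+66→78, (13,13):0·12+1→1
@14  (14,13):1·13+78→91
Read c(14,13) = 91.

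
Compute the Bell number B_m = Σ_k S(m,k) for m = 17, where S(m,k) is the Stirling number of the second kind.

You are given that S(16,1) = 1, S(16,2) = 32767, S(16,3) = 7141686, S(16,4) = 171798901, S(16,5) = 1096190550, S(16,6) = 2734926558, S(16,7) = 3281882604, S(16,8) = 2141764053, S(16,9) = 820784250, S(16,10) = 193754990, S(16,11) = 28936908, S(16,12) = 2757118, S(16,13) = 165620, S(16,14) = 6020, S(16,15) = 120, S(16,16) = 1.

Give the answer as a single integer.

82864869804

i=17: T(17,1)=0+1·1=1 | T(17,2)=1+2·32767=65535 | T(17,3)=32767+3·7141686=21457825 | T(17,4)=7141686+4·171798901=694337290 | T(17,5)=171798901+5·1096190550=5652751651 | T(17,6)=1096190550+6·2734926558=17505749898 | T(17,7)=2734926558+7·3281882604=25708104786 | T(17,8)=3281882604+8·2141764053=20415995028 | T(17,9)=2141764053+9·820784250=9528822303 | T(17,10)=820784250+10·193754990=2758334150 | T(17,11)=193754990+11·28936908=512060978 | T(17,12)=28936908+12·2757118=62022324 | T(17,13)=2757118+13·165620=4910178 | T(17,14)=165620+14·6020=249900 | T(17,15)=6020+15·120=7820 | T(17,16)=120+16·1=136 | T(17,17)=1+17·0=1
B_17 = ΣS(17,k) = 1+65535+21457825+694337290+5652751651+17505749898+25708104786+20415995028+9528822303+2758334150+512060978+62022324+4910178+249900+7820+136+1 = 82864869804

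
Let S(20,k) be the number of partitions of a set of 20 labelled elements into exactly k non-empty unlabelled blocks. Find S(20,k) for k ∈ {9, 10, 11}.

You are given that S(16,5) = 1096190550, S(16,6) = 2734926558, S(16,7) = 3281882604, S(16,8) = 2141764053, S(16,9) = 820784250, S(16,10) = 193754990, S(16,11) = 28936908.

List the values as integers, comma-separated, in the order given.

@17  (17,6):2734926558·6+1096190550→17505749898, (17,7):3281882604·7+2734926558→25708104786, (17,8):2141764053·8+3281882604→20415995028, (17,9):820784250·9+2141764053→9528822303, (17,10):193754990·10+820784250→2758334150, (17,11):28936908·11+193754990→512060978
@18  (18,7):25708104786·7+17505749898→197462483400, (18,8):20415995028·8+25708104786→189036065010, (18,9):9528822303·9+20415995028→106175395755, (18,10):2758334150·10+9528822303→37112163803, (18,11):512060978·11+2758334150→8391004908
@19  (19,8):189036065010·8+197462483400→1709751003480, (19,9):106175395755·9+189036065010→1144614626805, (19,10):37112163803·10+106175395755→477297033785, (19,11):8391004908·11+37112163803→129413217791
@20  (20,9):1144614626805·9+1709751003480→12011282644725, (20,10):477297033785·10+1144614626805→5917584964655, (20,11):129413217791·11+477297033785→1900842429486
Read S(20,9) = 12011282644725, S(20,10) = 5917584964655, S(20,11) = 1900842429486.

12011282644725, 5917584964655, 1900842429486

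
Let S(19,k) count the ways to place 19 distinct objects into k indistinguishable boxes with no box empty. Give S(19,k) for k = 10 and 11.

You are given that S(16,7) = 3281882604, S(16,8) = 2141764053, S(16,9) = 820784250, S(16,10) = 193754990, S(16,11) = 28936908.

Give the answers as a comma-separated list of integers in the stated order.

477297033785, 129413217791

i=17: T(17,8)=3281882604+8·2141764053=20415995028 | T(17,9)=2141764053+9·820784250=9528822303 | T(17,10)=820784250+10·193754990=2758334150 | T(17,11)=193754990+11·28936908=512060978
i=18: T(18,9)=20415995028+9·9528822303=106175395755 | T(18,10)=9528822303+10·2758334150=37112163803 | T(18,11)=2758334150+11·512060978=8391004908
i=19: T(19,10)=106175395755+10·37112163803=477297033785 | T(19,11)=37112163803+11·8391004908=129413217791
Read S(19,10) = 477297033785, S(19,11) = 129413217791.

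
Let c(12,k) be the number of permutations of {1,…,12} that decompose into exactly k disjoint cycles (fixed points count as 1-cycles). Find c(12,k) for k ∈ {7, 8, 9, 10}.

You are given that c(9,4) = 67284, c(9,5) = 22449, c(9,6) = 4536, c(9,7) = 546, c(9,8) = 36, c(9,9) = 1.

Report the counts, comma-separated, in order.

2637558, 357423, 32670, 1925

row 10: T[10][5]=9·22449+67284=269325  T[10][6]=9·4536+22449=63273  T[10][7]=9·546+4536=9450  T[10][8]=9·36+546=870  T[10][9]=9·1+36=45  T[10][10]=9·0+1=1
row 11: T[11][6]=10·63273+269325=902055  T[11][7]=10·9450+63273=157773  T[11][8]=10·870+9450=18150  T[11][9]=10·45+870=1320  T[11][10]=10·1+45=55
row 12: T[12][7]=11·157773+902055=2637558  T[12][8]=11·18150+157773=357423  T[12][9]=11·1320+18150=32670  T[12][10]=11·55+1320=1925
Read c(12,7) = 2637558, c(12,8) = 357423, c(12,9) = 32670, c(12,10) = 1925.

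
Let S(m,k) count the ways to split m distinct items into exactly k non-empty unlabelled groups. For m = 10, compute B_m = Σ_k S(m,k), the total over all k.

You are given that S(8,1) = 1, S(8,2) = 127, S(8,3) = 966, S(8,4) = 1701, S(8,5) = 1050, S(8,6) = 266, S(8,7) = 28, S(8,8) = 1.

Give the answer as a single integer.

r9: T_9,1=1×1+0=1; T_9,2=2×127+1=255; T_9,3=3×966+127=3025; T_9,4=4×1701+966=7770; T_9,5=5×1050+1701=6951; T_9,6=6×266+1050=2646; T_9,7=7×28+266=462; T_9,8=8×1+28=36; T_9,9=9×0+1=1
r10: T_10,1=1×1+0=1; T_10,2=2×255+1=511; T_10,3=3×3025+255=9330; T_10,4=4×7770+3025=34105; T_10,5=5×6951+7770=42525; T_10,6=6×2646+6951=22827; T_10,7=7×462+2646=5880; T_10,8=8×36+462=750; T_10,9=9×1+36=45; T_10,10=10×0+1=1
B_10 = ΣS(10,k) = 1+511+9330+34105+42525+22827+5880+750+45+1 = 115975

115975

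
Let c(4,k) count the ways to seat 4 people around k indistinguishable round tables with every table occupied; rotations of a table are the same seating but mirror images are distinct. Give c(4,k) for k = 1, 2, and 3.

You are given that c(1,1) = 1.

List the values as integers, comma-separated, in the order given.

r2: T_2,1=1×1+0=1; T_2,2=1×0+1=1
r3: T_3,1=2×1+0=2; T_3,2=2×1+1=3; T_3,3=2×0+1=1
r4: T_4,1=3×2+0=6; T_4,2=3×3+2=11; T_4,3=3×1+3=6
Read c(4,1) = 6, c(4,2) = 11, c(4,3) = 6.

6, 11, 6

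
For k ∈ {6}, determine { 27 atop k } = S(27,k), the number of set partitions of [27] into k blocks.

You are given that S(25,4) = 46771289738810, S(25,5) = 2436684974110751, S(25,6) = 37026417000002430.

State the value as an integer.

1359801318005044551

i=26: T(26,5)=46771289738810+5·2436684974110751=12230196160292565 | T(26,6)=2436684974110751+6·37026417000002430=224595186974125331
i=27: T(27,6)=12230196160292565+6·224595186974125331=1359801318005044551
Read S(27,6) = 1359801318005044551.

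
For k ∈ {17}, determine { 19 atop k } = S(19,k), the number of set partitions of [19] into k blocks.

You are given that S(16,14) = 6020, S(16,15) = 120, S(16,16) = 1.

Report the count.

r17: T_17,15=15×120+6020=7820; T_17,16=16×1+120=136; T_17,17=17×0+1=1
r18: T_18,16=16×136+7820=9996; T_18,17=17×1+136=153
r19: T_19,17=17×153+9996=12597
Read S(19,17) = 12597.

12597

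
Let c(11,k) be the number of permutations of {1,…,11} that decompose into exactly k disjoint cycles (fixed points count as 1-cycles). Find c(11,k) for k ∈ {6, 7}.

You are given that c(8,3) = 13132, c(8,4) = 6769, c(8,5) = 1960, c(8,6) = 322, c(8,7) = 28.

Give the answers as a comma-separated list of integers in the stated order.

902055, 157773

i=9: T(9,4)=13132+8·6769=67284 | T(9,5)=6769+8·1960=22449 | T(9,6)=1960+8·322=4536 | T(9,7)=322+8·28=546
i=10: T(10,5)=67284+9·22449=269325 | T(10,6)=22449+9·4536=63273 | T(10,7)=4536+9·546=9450
i=11: T(11,6)=269325+10·63273=902055 | T(11,7)=63273+10·9450=157773
Read c(11,6) = 902055, c(11,7) = 157773.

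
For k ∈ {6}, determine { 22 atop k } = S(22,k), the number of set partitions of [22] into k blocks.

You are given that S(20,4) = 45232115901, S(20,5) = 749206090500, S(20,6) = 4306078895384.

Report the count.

163305339345225

@21  (21,5):749206090500·5+45232115901→3791262568401, (21,6):4306078895384·6+749206090500→26585679462804
@22  (22,6):26585679462804·6+3791262568401→163305339345225
Read S(22,6) = 163305339345225.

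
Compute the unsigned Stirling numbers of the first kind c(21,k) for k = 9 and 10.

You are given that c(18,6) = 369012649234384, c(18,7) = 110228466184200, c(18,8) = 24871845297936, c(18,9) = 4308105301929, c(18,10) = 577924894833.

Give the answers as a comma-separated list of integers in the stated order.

[19] T[19,7]:18*110228466184200+369012649234384=2353125040549984 · T[19,8]:18*24871845297936+110228466184200=557921681547048 · T[19,9]:18*4308105301929+24871845297936=102417740732658 · T[19,10]:18*577924894833+4308105301929=14710753408923
[20] T[20,8]:19*557921681547048+2353125040549984=12953636989943896 · T[20,9]:19*102417740732658+557921681547048=2503858755467550 · T[20,10]:19*14710753408923+102417740732658=381922055502195
[21] T[21,9]:20*2503858755467550+12953636989943896=63030812099294896 · T[21,10]:20*381922055502195+2503858755467550=10142299865511450
Read c(21,9) = 63030812099294896, c(21,10) = 10142299865511450.

63030812099294896, 10142299865511450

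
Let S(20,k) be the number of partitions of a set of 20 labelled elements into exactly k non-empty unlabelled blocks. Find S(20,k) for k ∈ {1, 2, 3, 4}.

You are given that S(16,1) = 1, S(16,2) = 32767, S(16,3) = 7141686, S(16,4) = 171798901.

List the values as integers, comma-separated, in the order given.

r17: T_17,1=1×1+0=1; T_17,2=2×32767+1=65535; T_17,3=3×7141686+32767=21457825; T_17,4=4×171798901+7141686=694337290
r18: T_18,1=1×1+0=1; T_18,2=2×65535+1=131071; T_18,3=3×21457825+65535=64439010; T_18,4=4×694337290+21457825=2798806985
r19: T_19,1=1×1+0=1; T_19,2=2×131071+1=262143; T_19,3=3×64439010+131071=193448101; T_19,4=4×2798806985+64439010=11259666950
r20: T_20,1=1×1+0=1; T_20,2=2×262143+1=524287; T_20,3=3×193448101+262143=580606446; T_20,4=4×11259666950+193448101=45232115901
Read S(20,1) = 1, S(20,2) = 524287, S(20,3) = 580606446, S(20,4) = 45232115901.

1, 524287, 580606446, 45232115901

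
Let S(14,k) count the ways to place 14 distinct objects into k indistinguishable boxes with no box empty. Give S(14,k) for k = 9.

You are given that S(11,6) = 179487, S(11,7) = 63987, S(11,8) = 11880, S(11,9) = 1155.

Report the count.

5135130

i=12: T(12,7)=179487+7·63987=627396 | T(12,8)=63987+8·11880=159027 | T(12,9)=11880+9·1155=22275
i=13: T(13,8)=627396+8·159027=1899612 | T(13,9)=159027+9·22275=359502
i=14: T(14,9)=1899612+9·359502=5135130
Read S(14,9) = 5135130.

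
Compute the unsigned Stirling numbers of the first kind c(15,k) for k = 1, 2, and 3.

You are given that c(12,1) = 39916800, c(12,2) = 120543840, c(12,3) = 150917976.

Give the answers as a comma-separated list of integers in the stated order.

[13] T[13,1]:12*39916800+0=479001600 · T[13,2]:12*120543840+39916800=1486442880 · T[13,3]:12*150917976+120543840=1931559552
[14] T[14,1]:13*479001600+0=6227020800 · T[14,2]:13*1486442880+479001600=19802759040 · T[14,3]:13*1931559552+1486442880=26596717056
[15] T[15,1]:14*6227020800+0=87178291200 · T[15,2]:14*19802759040+6227020800=283465647360 · T[15,3]:14*26596717056+19802759040=392156797824
Read c(15,1) = 87178291200, c(15,2) = 283465647360, c(15,3) = 392156797824.

87178291200, 283465647360, 392156797824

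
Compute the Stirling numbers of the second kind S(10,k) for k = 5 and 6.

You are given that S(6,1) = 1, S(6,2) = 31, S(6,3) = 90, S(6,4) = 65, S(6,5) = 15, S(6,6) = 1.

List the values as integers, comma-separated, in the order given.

42525, 22827

r7: T_7,2=2×31+1=63; T_7,3=3×90+31=301; T_7,4=4×65+90=350; T_7,5=5×15+65=140; T_7,6=6×1+15=21
r8: T_8,3=3×301+63=966; T_8,4=4×350+301=1701; T_8,5=5×140+350=1050; T_8,6=6×21+140=266
r9: T_9,4=4×1701+966=7770; T_9,5=5×1050+1701=6951; T_9,6=6×266+1050=2646
r10: T_10,5=5×6951+7770=42525; T_10,6=6×2646+6951=22827
Read S(10,5) = 42525, S(10,6) = 22827.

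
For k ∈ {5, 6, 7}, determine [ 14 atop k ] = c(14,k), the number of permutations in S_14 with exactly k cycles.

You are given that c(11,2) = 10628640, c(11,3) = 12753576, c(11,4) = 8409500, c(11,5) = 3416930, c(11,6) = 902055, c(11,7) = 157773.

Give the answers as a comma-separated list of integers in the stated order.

row 12: T[12][3]=11·12753576+10628640=150917976  T[12][4]=11·8409500+12753576=105258076  T[12][5]=11·3416930+8409500=45995730  T[12][6]=11·902055+3416930=13339535  T[12][7]=11·157773+902055=2637558
row 13: T[13][4]=12·105258076+150917976=1414014888  T[13][5]=12·45995730+105258076=657206836  T[13][6]=12·13339535+45995730=206070150  T[13][7]=12·2637558+13339535=44990231
row 14: T[14][5]=13·657206836+1414014888=9957703756  T[14][6]=13·206070150+657206836=3336118786  T[14][7]=13·44990231+206070150=790943153
Read c(14,5) = 9957703756, c(14,6) = 3336118786, c(14,7) = 790943153.

9957703756, 3336118786, 790943153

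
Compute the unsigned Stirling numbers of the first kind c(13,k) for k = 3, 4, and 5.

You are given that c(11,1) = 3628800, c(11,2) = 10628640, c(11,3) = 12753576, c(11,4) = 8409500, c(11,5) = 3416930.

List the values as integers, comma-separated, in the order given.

1931559552, 1414014888, 657206836

row 12: T[12][2]=11·10628640+3628800=120543840  T[12][3]=11·12753576+10628640=150917976  T[12][4]=11·8409500+12753576=105258076  T[12][5]=11·3416930+8409500=45995730
row 13: T[13][3]=12·150917976+120543840=1931559552  T[13][4]=12·105258076+150917976=1414014888  T[13][5]=12·45995730+105258076=657206836
Read c(13,3) = 1931559552, c(13,4) = 1414014888, c(13,5) = 657206836.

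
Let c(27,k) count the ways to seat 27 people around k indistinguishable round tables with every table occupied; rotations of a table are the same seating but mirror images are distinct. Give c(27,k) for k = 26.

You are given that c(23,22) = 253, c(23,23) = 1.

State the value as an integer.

i=24: T(24,23)=253+23·1=276 | T(24,24)=1+23·0=1
i=25: T(25,24)=276+24·1=300 | T(25,25)=1+24·0=1
i=26: T(26,25)=300+25·1=325 | T(26,26)=1+25·0=1
i=27: T(27,26)=325+26·1=351
Read c(27,26) = 351.

351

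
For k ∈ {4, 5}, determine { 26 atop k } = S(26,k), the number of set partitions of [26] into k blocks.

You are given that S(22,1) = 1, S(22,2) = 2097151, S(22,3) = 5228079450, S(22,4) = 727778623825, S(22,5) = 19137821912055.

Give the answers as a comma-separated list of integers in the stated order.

187226356946265, 12230196160292565

i=23: T(23,1)=0+1·1=1 | T(23,2)=1+2·2097151=4194303 | T(23,3)=2097151+3·5228079450=15686335501 | T(23,4)=5228079450+4·727778623825=2916342574750 | T(23,5)=727778623825+5·19137821912055=96416888184100
i=24: T(24,2)=1+2·4194303=8388607 | T(24,3)=4194303+3·15686335501=47063200806 | T(24,4)=15686335501+4·2916342574750=11681056634501 | T(24,5)=2916342574750+5·96416888184100=485000783495250
i=25: T(25,3)=8388607+3·47063200806=141197991025 | T(25,4)=47063200806+4·11681056634501=46771289738810 | T(25,5)=11681056634501+5·485000783495250=2436684974110751
i=26: T(26,4)=141197991025+4·46771289738810=187226356946265 | T(26,5)=46771289738810+5·2436684974110751=12230196160292565
Read S(26,4) = 187226356946265, S(26,5) = 12230196160292565.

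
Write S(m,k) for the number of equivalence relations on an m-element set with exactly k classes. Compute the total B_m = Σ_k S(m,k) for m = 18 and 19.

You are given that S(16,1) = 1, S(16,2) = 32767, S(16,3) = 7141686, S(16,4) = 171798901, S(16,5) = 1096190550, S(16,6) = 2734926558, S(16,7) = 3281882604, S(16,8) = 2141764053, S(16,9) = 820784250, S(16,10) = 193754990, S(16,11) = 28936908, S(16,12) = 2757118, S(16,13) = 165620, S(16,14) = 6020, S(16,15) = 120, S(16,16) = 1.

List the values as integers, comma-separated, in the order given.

r17: T_17,1=1×1+0=1; T_17,2=2×32767+1=65535; T_17,3=3×7141686+32767=21457825; T_17,4=4×171798901+7141686=694337290; T_17,5=5×1096190550+171798901=5652751651; T_17,6=6×2734926558+1096190550=17505749898; T_17,7=7×3281882604+2734926558=25708104786; T_17,8=8×2141764053+3281882604=20415995028; T_17,9=9×820784250+2141764053=9528822303; T_17,10=10×193754990+820784250=2758334150; T_17,11=11×28936908+193754990=512060978; T_17,12=12×2757118+28936908=62022324; T_17,13=13×165620+2757118=4910178; T_17,14=14×6020+165620=249900; T_17,15=15×120+6020=7820; T_17,16=16×1+120=136; T_17,17=17×0+1=1
r18: T_18,1=1×1+0=1; T_18,2=2×65535+1=131071; T_18,3=3×21457825+65535=64439010; T_18,4=4×694337290+21457825=2798806985; T_18,5=5×5652751651+694337290=28958095545; T_18,6=6×17505749898+5652751651=110687251039; T_18,7=7×25708104786+17505749898=197462483400; T_18,8=8×20415995028+25708104786=189036065010; T_18,9=9×9528822303+20415995028=106175395755; T_18,10=10×2758334150+9528822303=37112163803; T_18,11=11×512060978+2758334150=8391004908; T_18,12=12×62022324+512060978=1256328866; T_18,13=13×4910178+62022324=125854638; T_18,14=14×249900+4910178=8408778; T_18,15=15×7820+249900=367200; T_18,16=16×136+7820=9996; T_18,17=17×1+136=153; T_18,18=18×0+1=1
r19: T_19,1=1×1+0=1; T_19,2=2×131071+1=262143; T_19,3=3×64439010+131071=193448101; T_19,4=4×2798806985+64439010=11259666950; T_19,5=5×28958095545+2798806985=147589284710; T_19,6=6×110687251039+28958095545=693081601779; T_19,7=7×197462483400+110687251039=1492924634839; T_19,8=8×189036065010+197462483400=1709751003480; T_19,9=9×106175395755+189036065010=1144614626805; T_19,10=10×37112163803+106175395755=477297033785; T_19,11=11×8391004908+37112163803=129413217791; T_19,12=12×1256328866+8391004908=23466951300; T_19,13=13×125854638+1256328866=2892439160; T_19,14=14×8408778+125854638=243577530; T_19,15=15×367200+8408778=13916778; T_19,16=16×9996+367200=527136; T_19,17=17×153+9996=12597; T_19,18=18×1+153=171; T_19,19=19×0+1=1
B_18 = ΣS(18,k) = 1+131071+64439010+2798806985+28958095545+110687251039+197462483400+189036065010+106175395755+37112163803+8391004908+1256328866+125854638+8408778+367200+9996+153+1 = 682076806159
B_19 = ΣS(19,k) = 1+262143+193448101+11259666950+147589284710+693081601779+1492924634839+1709751003480+1144614626805+477297033785+129413217791+23466951300+2892439160+243577530+13916778+527136+12597+171+1 = 5832742205057

682076806159, 5832742205057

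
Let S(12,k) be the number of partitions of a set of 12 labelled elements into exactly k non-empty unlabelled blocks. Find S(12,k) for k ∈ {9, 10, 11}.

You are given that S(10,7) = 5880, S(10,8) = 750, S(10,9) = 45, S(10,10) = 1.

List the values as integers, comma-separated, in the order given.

22275, 1705, 66

i=11: T(11,8)=5880+8·750=11880 | T(11,9)=750+9·45=1155 | T(11,10)=45+10·1=55 | T(11,11)=1+11·0=1
i=12: T(12,9)=11880+9·1155=22275 | T(12,10)=1155+10·55=1705 | T(12,11)=55+11·1=66
Read S(12,9) = 22275, S(12,10) = 1705, S(12,11) = 66.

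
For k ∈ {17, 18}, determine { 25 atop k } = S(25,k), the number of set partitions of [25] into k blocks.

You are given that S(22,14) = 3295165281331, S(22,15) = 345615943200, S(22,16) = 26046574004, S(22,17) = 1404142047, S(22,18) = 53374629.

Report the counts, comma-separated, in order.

i=23: T(23,15)=3295165281331+15·345615943200=8479404429331 | T(23,16)=345615943200+16·26046574004=762361127264 | T(23,17)=26046574004+17·1404142047=49916988803 | T(23,18)=1404142047+18·53374629=2364885369
i=24: T(24,16)=8479404429331+16·762361127264=20677182465555 | T(24,17)=762361127264+17·49916988803=1610949936915 | T(24,18)=49916988803+18·2364885369=92484925445
i=25: T(25,17)=20677182465555+17·1610949936915=48063331393110 | T(25,18)=1610949936915+18·92484925445=3275678594925
Read S(25,17) = 48063331393110, S(25,18) = 3275678594925.

48063331393110, 3275678594925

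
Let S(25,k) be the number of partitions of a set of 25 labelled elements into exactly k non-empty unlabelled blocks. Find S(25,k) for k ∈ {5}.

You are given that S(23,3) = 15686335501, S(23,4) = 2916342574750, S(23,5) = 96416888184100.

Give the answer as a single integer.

[24] T[24,4]:4*2916342574750+15686335501=11681056634501 · T[24,5]:5*96416888184100+2916342574750=485000783495250
[25] T[25,5]:5*485000783495250+11681056634501=2436684974110751
Read S(25,5) = 2436684974110751.

2436684974110751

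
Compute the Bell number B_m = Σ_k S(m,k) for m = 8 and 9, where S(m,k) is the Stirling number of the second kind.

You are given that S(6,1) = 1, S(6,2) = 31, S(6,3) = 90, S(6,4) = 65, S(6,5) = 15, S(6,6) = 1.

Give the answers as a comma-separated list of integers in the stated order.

@7  (7,1):1·1+0→1, (7,2):31·2+1→63, (7,3):90·3+31→301, (7,4):65·4+90→350, (7,5):15·5+65→140, (7,6):1·6+15→21, (7,7):0·7+1→1
@8  (8,1):1·1+0→1, (8,2):63·2+1→127, (8,3):301·3+63→966, (8,4):350·4+301→1701, (8,5):140·5+350→1050, (8,6):21·6+140→266, (8,7):1·7+21→28, (8,8):0·8+1→1
@9  (9,1):1·1+0→1, (9,2):127·2+1→255, (9,3):966·3+127→3025, (9,4):1701·4+966→7770, (9,5):1050·5+1701→6951, (9,6):266·6+1050→2646, (9,7):28·7+266→462, (9,8):1·8+28→36, (9,9):0·9+1→1
B_8 = ΣS(8,k) = 1+127+966+1701+1050+266+28+1 = 4140
B_9 = ΣS(9,k) = 1+255+3025+7770+6951+2646+462+36+1 = 21147

4140, 21147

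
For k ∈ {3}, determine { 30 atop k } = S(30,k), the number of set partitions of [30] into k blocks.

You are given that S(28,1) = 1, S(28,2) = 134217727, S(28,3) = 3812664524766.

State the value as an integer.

34314651811530

row 29: T[29][2]=2·134217727+1=268435455  T[29][3]=3·3812664524766+134217727=11438127792025
row 30: T[30][3]=3·11438127792025+268435455=34314651811530
Read S(30,3) = 34314651811530.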